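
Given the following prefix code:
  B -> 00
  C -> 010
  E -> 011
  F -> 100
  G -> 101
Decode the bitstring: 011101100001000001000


Decoding step by step:
Bits 011 -> E
Bits 101 -> G
Bits 100 -> F
Bits 00 -> B
Bits 100 -> F
Bits 00 -> B
Bits 010 -> C
Bits 00 -> B


Decoded message: EGFBFBCB


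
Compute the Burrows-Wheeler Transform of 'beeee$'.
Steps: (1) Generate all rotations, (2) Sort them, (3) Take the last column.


Rotations (sorted):
  0: $beeee -> last char: e
  1: beeee$ -> last char: $
  2: e$beee -> last char: e
  3: ee$bee -> last char: e
  4: eee$be -> last char: e
  5: eeee$b -> last char: b


BWT = e$eeeb


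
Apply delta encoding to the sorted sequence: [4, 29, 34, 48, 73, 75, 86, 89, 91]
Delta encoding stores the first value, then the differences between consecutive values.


First value: 4
Deltas:
  29 - 4 = 25
  34 - 29 = 5
  48 - 34 = 14
  73 - 48 = 25
  75 - 73 = 2
  86 - 75 = 11
  89 - 86 = 3
  91 - 89 = 2


Delta encoded: [4, 25, 5, 14, 25, 2, 11, 3, 2]


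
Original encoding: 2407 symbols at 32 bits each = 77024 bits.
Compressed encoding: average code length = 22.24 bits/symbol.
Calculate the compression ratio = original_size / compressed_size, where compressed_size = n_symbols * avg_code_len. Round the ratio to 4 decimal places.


original_size = n_symbols * orig_bits = 2407 * 32 = 77024 bits
compressed_size = n_symbols * avg_code_len = 2407 * 22.24 = 53531.68 bits
ratio = original_size / compressed_size = 77024 / 53531.68 = 1.4388

Compression ratio = 1.4388


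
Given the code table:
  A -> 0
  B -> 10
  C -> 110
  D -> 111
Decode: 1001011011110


Decoding:
10 -> B
0 -> A
10 -> B
110 -> C
111 -> D
10 -> B


Result: BABCDB


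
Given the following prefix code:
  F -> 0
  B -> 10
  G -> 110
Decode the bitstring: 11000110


Decoding step by step:
Bits 110 -> G
Bits 0 -> F
Bits 0 -> F
Bits 110 -> G


Decoded message: GFFG


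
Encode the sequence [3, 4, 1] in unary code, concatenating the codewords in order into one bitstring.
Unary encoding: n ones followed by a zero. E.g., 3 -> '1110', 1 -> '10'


Encode each number as n ones followed by a terminating 0:
  3 -> 1110 (4 bits)
  4 -> 11110 (5 bits)
  1 -> 10 (2 bits)
Total length = 4 + 5 + 2 = 11 bits.

Unary([3, 4, 1]) = 11101111010 (11 bits)


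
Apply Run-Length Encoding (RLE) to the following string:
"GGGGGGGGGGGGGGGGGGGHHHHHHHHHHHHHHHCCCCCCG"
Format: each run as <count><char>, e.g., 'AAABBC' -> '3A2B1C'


Scanning runs left to right:
  i=0: run of 'G' x 19 -> '19G'
  i=19: run of 'H' x 15 -> '15H'
  i=34: run of 'C' x 6 -> '6C'
  i=40: run of 'G' x 1 -> '1G'

RLE = 19G15H6C1G


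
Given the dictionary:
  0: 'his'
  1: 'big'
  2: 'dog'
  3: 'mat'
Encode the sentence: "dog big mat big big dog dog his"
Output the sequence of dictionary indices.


Look up each word in the dictionary:
  'dog' -> 2
  'big' -> 1
  'mat' -> 3
  'big' -> 1
  'big' -> 1
  'dog' -> 2
  'dog' -> 2
  'his' -> 0

Encoded: [2, 1, 3, 1, 1, 2, 2, 0]


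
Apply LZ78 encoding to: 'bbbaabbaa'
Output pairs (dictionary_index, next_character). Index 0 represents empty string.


LZ78 encoding steps:
Dictionary: {0: ''}
Step 1: w='' (idx 0), next='b' -> output (0, 'b'), add 'b' as idx 1
Step 2: w='b' (idx 1), next='b' -> output (1, 'b'), add 'bb' as idx 2
Step 3: w='' (idx 0), next='a' -> output (0, 'a'), add 'a' as idx 3
Step 4: w='a' (idx 3), next='b' -> output (3, 'b'), add 'ab' as idx 4
Step 5: w='b' (idx 1), next='a' -> output (1, 'a'), add 'ba' as idx 5
Step 6: w='a' (idx 3), end of input -> output (3, '')


Encoded: [(0, 'b'), (1, 'b'), (0, 'a'), (3, 'b'), (1, 'a'), (3, '')]


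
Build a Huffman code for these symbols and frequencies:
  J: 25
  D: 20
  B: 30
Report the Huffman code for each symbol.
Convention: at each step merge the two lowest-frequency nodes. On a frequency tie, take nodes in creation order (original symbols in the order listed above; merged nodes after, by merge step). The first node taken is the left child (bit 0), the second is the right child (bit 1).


Huffman tree construction:
Step 1: Merge D(20) + J(25) = 45
Step 2: Merge B(30) + (D+J)(45) = 75
Read each symbol's code off the tree from the root (left child = 0, right child = 1).

Codes:
  J: 11 (length 2)
  D: 10 (length 2)
  B: 0 (length 1)
Average code length: 120/75 = 1.6000 bits/symbol


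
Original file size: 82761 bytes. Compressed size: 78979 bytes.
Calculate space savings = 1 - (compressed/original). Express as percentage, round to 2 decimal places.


ratio = compressed/original = 78979/82761 = 0.954302
savings = 1 - ratio = 1 - 0.954302 = 0.045698
as a percentage: 0.045698 * 100 = 4.57%

Space savings = 1 - 78979/82761 = 4.57%


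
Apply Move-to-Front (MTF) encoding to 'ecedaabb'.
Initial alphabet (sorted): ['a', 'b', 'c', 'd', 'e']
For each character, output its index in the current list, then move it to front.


MTF encoding:
'e': index 4 in ['a', 'b', 'c', 'd', 'e'] -> ['e', 'a', 'b', 'c', 'd']
'c': index 3 in ['e', 'a', 'b', 'c', 'd'] -> ['c', 'e', 'a', 'b', 'd']
'e': index 1 in ['c', 'e', 'a', 'b', 'd'] -> ['e', 'c', 'a', 'b', 'd']
'd': index 4 in ['e', 'c', 'a', 'b', 'd'] -> ['d', 'e', 'c', 'a', 'b']
'a': index 3 in ['d', 'e', 'c', 'a', 'b'] -> ['a', 'd', 'e', 'c', 'b']
'a': index 0 in ['a', 'd', 'e', 'c', 'b'] -> ['a', 'd', 'e', 'c', 'b']
'b': index 4 in ['a', 'd', 'e', 'c', 'b'] -> ['b', 'a', 'd', 'e', 'c']
'b': index 0 in ['b', 'a', 'd', 'e', 'c'] -> ['b', 'a', 'd', 'e', 'c']


Output: [4, 3, 1, 4, 3, 0, 4, 0]


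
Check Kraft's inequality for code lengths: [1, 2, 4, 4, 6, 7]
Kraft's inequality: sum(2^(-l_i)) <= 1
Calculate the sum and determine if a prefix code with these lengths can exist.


Sum = 2^(-1) + 2^(-2) + 2^(-4) + 2^(-4) + 2^(-6) + 2^(-7)
    = 0.5 + 0.25 + 0.0625 + 0.0625 + 0.015625 + 0.0078125
    = 115/128 = 0.8984375
Since 0.8984375 <= 1, Kraft's inequality IS satisfied.
A prefix code with these lengths CAN exist.

Kraft sum = 0.8984375. Satisfied.


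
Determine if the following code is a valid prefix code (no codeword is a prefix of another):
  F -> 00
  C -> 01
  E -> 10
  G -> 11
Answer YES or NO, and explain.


Checking each pair (does one codeword prefix another?):
  F='00' vs C='01': no prefix
  F='00' vs E='10': no prefix
  F='00' vs G='11': no prefix
  C='01' vs F='00': no prefix
  C='01' vs E='10': no prefix
  C='01' vs G='11': no prefix
  E='10' vs F='00': no prefix
  E='10' vs C='01': no prefix
  E='10' vs G='11': no prefix
  G='11' vs F='00': no prefix
  G='11' vs C='01': no prefix
  G='11' vs E='10': no prefix
No violation found over all pairs.

YES -- this is a valid prefix code. No codeword is a prefix of any other codeword.


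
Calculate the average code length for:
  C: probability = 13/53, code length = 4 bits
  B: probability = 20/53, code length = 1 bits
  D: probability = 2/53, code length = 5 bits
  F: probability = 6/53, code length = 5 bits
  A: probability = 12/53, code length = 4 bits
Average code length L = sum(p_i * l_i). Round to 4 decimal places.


Weighted contributions p_i * l_i:
  C: (13/53) * 4 = 52/53
  B: (20/53) * 1 = 20/53
  D: (2/53) * 5 = 10/53
  F: (6/53) * 5 = 30/53
  A: (12/53) * 4 = 48/53
Sum = (52 + 20 + 10 + 30 + 48)/53 = 160/53

L = 160/53 = 3.0189 bits/symbol


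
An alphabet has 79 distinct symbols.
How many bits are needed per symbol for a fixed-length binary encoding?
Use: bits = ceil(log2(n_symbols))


log2(79) = 6.3038
Bracket: 2^6 = 64 < 79 <= 2^7 = 128
So ceil(log2(79)) = 7

bits = ceil(log2(79)) = ceil(6.3038) = 7 bits


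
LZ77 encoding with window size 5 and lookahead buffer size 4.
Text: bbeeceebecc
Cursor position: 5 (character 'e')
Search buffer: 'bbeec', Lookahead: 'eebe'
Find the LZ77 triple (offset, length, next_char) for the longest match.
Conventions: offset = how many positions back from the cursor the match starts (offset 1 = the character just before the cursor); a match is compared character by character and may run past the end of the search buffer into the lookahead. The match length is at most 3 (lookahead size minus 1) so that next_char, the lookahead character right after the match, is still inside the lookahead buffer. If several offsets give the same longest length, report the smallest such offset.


Try each offset into the search buffer:
  offset=1 (pos 4, char 'c'): match length 0
  offset=2 (pos 3, char 'e'): match length 1
  offset=3 (pos 2, char 'e'): match length 2
  offset=4 (pos 1, char 'b'): match length 0
  offset=5 (pos 0, char 'b'): match length 0
Longest match has length 2 at offset 3.
next_char = character at position 5 + 2 = 7 -> 'b'

Best match: offset=3, length=2 (matching 'ee' starting at position 2)
LZ77 triple: (3, 2, 'b')


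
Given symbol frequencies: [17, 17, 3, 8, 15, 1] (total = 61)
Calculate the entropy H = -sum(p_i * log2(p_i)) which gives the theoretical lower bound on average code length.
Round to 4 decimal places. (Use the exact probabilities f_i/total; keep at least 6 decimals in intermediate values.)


Per-symbol terms -p_i * log2(p_i) with p_i = f_i/61:
  p = 17/61 = 0.278689: log2(p) = -1.843274, -p*log2(p) = 0.513699
  p = 17/61 = 0.278689: log2(p) = -1.843274, -p*log2(p) = 0.513699
  p = 3/61 = 0.049180: log2(p) = -4.345775, -p*log2(p) = 0.213727
  p = 8/61 = 0.131148: log2(p) = -2.930737, -p*log2(p) = 0.384359
  p = 15/61 = 0.245902: log2(p) = -2.023847, -p*log2(p) = 0.497667
  p = 1/61 = 0.016393: log2(p) = -5.930737, -p*log2(p) = 0.097225
H = 0.513699 + 0.513699 + 0.213727 + 0.384359 + 0.497667 + 0.097225 = 2.220376

H = 2.2204 bits/symbol


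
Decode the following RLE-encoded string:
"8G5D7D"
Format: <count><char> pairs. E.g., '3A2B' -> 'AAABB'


Expanding each <count><char> pair:
  8G -> 'GGGGGGGG'
  5D -> 'DDDDD'
  7D -> 'DDDDDDD'

Decoded = GGGGGGGGDDDDDDDDDDDD


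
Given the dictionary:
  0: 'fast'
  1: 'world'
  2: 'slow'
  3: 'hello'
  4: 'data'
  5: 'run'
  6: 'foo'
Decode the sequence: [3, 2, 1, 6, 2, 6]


Look up each index in the dictionary:
  3 -> 'hello'
  2 -> 'slow'
  1 -> 'world'
  6 -> 'foo'
  2 -> 'slow'
  6 -> 'foo'

Decoded: "hello slow world foo slow foo"


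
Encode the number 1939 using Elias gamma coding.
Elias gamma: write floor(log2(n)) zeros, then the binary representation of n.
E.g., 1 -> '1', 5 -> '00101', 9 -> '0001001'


num_bits = floor(log2(1939)) + 1 = 11
leading_zeros = num_bits - 1 = 10
binary(1939) = 11110010011

Elias gamma(1939) = '0000000000' + '11110010011' = 000000000011110010011 (21 bits)


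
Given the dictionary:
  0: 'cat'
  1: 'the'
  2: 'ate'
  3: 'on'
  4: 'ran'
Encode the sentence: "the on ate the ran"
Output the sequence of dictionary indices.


Look up each word in the dictionary:
  'the' -> 1
  'on' -> 3
  'ate' -> 2
  'the' -> 1
  'ran' -> 4

Encoded: [1, 3, 2, 1, 4]


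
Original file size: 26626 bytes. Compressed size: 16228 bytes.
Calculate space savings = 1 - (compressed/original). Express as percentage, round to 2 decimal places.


ratio = compressed/original = 16228/26626 = 0.609479
savings = 1 - ratio = 1 - 0.609479 = 0.390521
as a percentage: 0.390521 * 100 = 39.05%

Space savings = 1 - 16228/26626 = 39.05%


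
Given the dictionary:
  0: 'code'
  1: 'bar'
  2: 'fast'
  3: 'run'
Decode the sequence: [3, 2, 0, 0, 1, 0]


Look up each index in the dictionary:
  3 -> 'run'
  2 -> 'fast'
  0 -> 'code'
  0 -> 'code'
  1 -> 'bar'
  0 -> 'code'

Decoded: "run fast code code bar code"


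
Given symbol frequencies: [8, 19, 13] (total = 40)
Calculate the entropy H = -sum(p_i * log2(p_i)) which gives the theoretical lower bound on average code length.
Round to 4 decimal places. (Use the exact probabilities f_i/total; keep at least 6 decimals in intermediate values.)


Per-symbol terms -p_i * log2(p_i) with p_i = f_i/40:
  p = 8/40 = 0.200000: log2(p) = -2.321928, -p*log2(p) = 0.464386
  p = 19/40 = 0.475000: log2(p) = -1.074001, -p*log2(p) = 0.510150
  p = 13/40 = 0.325000: log2(p) = -1.621488, -p*log2(p) = 0.526984
H = 0.464386 + 0.510150 + 0.526984 = 1.501520

H = 1.5015 bits/symbol


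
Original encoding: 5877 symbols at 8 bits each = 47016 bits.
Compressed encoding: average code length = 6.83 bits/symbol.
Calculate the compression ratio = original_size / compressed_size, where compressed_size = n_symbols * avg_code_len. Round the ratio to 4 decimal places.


original_size = n_symbols * orig_bits = 5877 * 8 = 47016 bits
compressed_size = n_symbols * avg_code_len = 5877 * 6.83 = 40139.91 bits
ratio = original_size / compressed_size = 47016 / 40139.91 = 1.1713

Compression ratio = 1.1713


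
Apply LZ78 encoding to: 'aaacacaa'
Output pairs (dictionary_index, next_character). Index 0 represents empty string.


LZ78 encoding steps:
Dictionary: {0: ''}
Step 1: w='' (idx 0), next='a' -> output (0, 'a'), add 'a' as idx 1
Step 2: w='a' (idx 1), next='a' -> output (1, 'a'), add 'aa' as idx 2
Step 3: w='' (idx 0), next='c' -> output (0, 'c'), add 'c' as idx 3
Step 4: w='a' (idx 1), next='c' -> output (1, 'c'), add 'ac' as idx 4
Step 5: w='aa' (idx 2), end of input -> output (2, '')


Encoded: [(0, 'a'), (1, 'a'), (0, 'c'), (1, 'c'), (2, '')]


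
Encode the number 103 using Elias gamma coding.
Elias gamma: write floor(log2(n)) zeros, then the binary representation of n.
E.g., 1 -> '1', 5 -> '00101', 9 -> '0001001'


num_bits = floor(log2(103)) + 1 = 7
leading_zeros = num_bits - 1 = 6
binary(103) = 1100111

Elias gamma(103) = '000000' + '1100111' = 0000001100111 (13 bits)


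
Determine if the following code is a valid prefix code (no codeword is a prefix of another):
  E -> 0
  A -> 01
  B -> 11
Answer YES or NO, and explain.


Checking each pair (does one codeword prefix another?):
  E='0' vs A='01': prefix -- VIOLATION

NO -- this is NOT a valid prefix code. E (0) is a prefix of A (01).


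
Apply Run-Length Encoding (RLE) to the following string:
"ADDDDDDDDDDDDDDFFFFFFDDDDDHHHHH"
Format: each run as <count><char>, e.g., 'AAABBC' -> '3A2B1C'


Scanning runs left to right:
  i=0: run of 'A' x 1 -> '1A'
  i=1: run of 'D' x 14 -> '14D'
  i=15: run of 'F' x 6 -> '6F'
  i=21: run of 'D' x 5 -> '5D'
  i=26: run of 'H' x 5 -> '5H'

RLE = 1A14D6F5D5H


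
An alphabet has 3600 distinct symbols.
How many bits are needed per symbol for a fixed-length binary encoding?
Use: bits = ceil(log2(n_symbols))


log2(3600) = 11.8138
Bracket: 2^11 = 2048 < 3600 <= 2^12 = 4096
So ceil(log2(3600)) = 12

bits = ceil(log2(3600)) = ceil(11.8138) = 12 bits


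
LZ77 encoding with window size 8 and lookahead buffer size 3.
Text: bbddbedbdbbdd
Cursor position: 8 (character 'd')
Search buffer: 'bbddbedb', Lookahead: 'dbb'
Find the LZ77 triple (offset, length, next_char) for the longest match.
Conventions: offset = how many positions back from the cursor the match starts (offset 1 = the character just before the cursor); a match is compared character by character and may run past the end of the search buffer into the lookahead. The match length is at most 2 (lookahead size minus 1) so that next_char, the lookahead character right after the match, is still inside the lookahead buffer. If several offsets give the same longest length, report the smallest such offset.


Try each offset into the search buffer:
  offset=1 (pos 7, char 'b'): match length 0
  offset=2 (pos 6, char 'd'): match length 2
  offset=3 (pos 5, char 'e'): match length 0
  offset=4 (pos 4, char 'b'): match length 0
  offset=5 (pos 3, char 'd'): match length 2
  offset=6 (pos 2, char 'd'): match length 1
  offset=7 (pos 1, char 'b'): match length 0
  offset=8 (pos 0, char 'b'): match length 0
Longest match has length 2, found at offsets 2, 5; take the smallest, offset 2.
next_char = character at position 8 + 2 = 10 -> 'b'

Best match: offset=2, length=2 (matching 'db' starting at position 6)
LZ77 triple: (2, 2, 'b')


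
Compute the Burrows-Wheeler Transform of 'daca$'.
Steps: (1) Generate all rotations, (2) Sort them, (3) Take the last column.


Rotations (sorted):
  0: $daca -> last char: a
  1: a$dac -> last char: c
  2: aca$d -> last char: d
  3: ca$da -> last char: a
  4: daca$ -> last char: $


BWT = acda$


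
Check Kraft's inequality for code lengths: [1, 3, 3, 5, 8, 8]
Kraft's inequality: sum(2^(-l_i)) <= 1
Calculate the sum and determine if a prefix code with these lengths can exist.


Sum = 2^(-1) + 2^(-3) + 2^(-3) + 2^(-5) + 2^(-8) + 2^(-8)
    = 0.5 + 0.125 + 0.125 + 0.03125 + 0.00390625 + 0.00390625
    = 202/256 = 0.7890625
Since 0.7890625 <= 1, Kraft's inequality IS satisfied.
A prefix code with these lengths CAN exist.

Kraft sum = 0.7890625. Satisfied.


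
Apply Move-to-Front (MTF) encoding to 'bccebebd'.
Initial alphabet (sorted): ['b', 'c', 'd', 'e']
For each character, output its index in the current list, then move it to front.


MTF encoding:
'b': index 0 in ['b', 'c', 'd', 'e'] -> ['b', 'c', 'd', 'e']
'c': index 1 in ['b', 'c', 'd', 'e'] -> ['c', 'b', 'd', 'e']
'c': index 0 in ['c', 'b', 'd', 'e'] -> ['c', 'b', 'd', 'e']
'e': index 3 in ['c', 'b', 'd', 'e'] -> ['e', 'c', 'b', 'd']
'b': index 2 in ['e', 'c', 'b', 'd'] -> ['b', 'e', 'c', 'd']
'e': index 1 in ['b', 'e', 'c', 'd'] -> ['e', 'b', 'c', 'd']
'b': index 1 in ['e', 'b', 'c', 'd'] -> ['b', 'e', 'c', 'd']
'd': index 3 in ['b', 'e', 'c', 'd'] -> ['d', 'b', 'e', 'c']


Output: [0, 1, 0, 3, 2, 1, 1, 3]


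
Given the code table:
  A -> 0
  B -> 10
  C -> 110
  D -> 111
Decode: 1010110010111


Decoding:
10 -> B
10 -> B
110 -> C
0 -> A
10 -> B
111 -> D


Result: BBCABD


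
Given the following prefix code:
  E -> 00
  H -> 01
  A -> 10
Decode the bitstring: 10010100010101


Decoding step by step:
Bits 10 -> A
Bits 01 -> H
Bits 01 -> H
Bits 00 -> E
Bits 01 -> H
Bits 01 -> H
Bits 01 -> H


Decoded message: AHHEHHH


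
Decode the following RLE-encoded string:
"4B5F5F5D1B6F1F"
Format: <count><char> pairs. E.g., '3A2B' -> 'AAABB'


Expanding each <count><char> pair:
  4B -> 'BBBB'
  5F -> 'FFFFF'
  5F -> 'FFFFF'
  5D -> 'DDDDD'
  1B -> 'B'
  6F -> 'FFFFFF'
  1F -> 'F'

Decoded = BBBBFFFFFFFFFFDDDDDBFFFFFFF


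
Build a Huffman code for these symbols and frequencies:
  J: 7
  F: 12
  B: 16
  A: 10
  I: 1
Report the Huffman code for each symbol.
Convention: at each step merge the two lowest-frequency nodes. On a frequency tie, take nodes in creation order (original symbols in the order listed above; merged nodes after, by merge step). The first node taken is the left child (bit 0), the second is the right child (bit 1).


Huffman tree construction:
Step 1: Merge I(1) + J(7) = 8
Step 2: Merge (I+J)(8) + A(10) = 18
Step 3: Merge F(12) + B(16) = 28
Step 4: Merge ((I+J)+A)(18) + (F+B)(28) = 46
Read each symbol's code off the tree from the root (left child = 0, right child = 1).

Codes:
  J: 001 (length 3)
  F: 10 (length 2)
  B: 11 (length 2)
  A: 01 (length 2)
  I: 000 (length 3)
Average code length: 100/46 = 2.1739 bits/symbol


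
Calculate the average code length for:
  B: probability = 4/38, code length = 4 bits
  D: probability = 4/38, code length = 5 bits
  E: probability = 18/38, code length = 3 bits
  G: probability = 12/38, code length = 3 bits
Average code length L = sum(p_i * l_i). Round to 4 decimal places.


Weighted contributions p_i * l_i:
  B: (4/38) * 4 = 16/38
  D: (4/38) * 5 = 20/38
  E: (18/38) * 3 = 54/38
  G: (12/38) * 3 = 36/38
Sum = (16 + 20 + 54 + 36)/38 = 126/38

L = 126/38 = 3.3158 bits/symbol


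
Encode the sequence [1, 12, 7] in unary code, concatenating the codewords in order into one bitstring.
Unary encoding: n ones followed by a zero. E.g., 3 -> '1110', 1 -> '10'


Encode each number as n ones followed by a terminating 0:
  1 -> 10 (2 bits)
  12 -> 1111111111110 (13 bits)
  7 -> 11111110 (8 bits)
Total length = 2 + 13 + 8 = 23 bits.

Unary([1, 12, 7]) = 10111111111111011111110 (23 bits)


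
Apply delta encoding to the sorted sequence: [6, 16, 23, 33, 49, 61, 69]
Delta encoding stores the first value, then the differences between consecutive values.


First value: 6
Deltas:
  16 - 6 = 10
  23 - 16 = 7
  33 - 23 = 10
  49 - 33 = 16
  61 - 49 = 12
  69 - 61 = 8


Delta encoded: [6, 10, 7, 10, 16, 12, 8]


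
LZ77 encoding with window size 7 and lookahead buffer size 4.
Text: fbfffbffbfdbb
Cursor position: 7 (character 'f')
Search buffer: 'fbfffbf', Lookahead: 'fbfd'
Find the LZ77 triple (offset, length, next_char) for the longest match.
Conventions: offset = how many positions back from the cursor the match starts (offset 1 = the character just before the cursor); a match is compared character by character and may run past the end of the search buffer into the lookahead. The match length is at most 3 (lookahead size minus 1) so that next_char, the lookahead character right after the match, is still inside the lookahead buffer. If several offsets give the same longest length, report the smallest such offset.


Try each offset into the search buffer:
  offset=1 (pos 6, char 'f'): match length 1
  offset=2 (pos 5, char 'b'): match length 0
  offset=3 (pos 4, char 'f'): match length 3
  offset=4 (pos 3, char 'f'): match length 1
  offset=5 (pos 2, char 'f'): match length 1
  offset=6 (pos 1, char 'b'): match length 0
  offset=7 (pos 0, char 'f'): match length 3
Longest match has length 3, found at offsets 3, 7; take the smallest, offset 3.
next_char = character at position 7 + 3 = 10 -> 'd'

Best match: offset=3, length=3 (matching 'fbf' starting at position 4)
LZ77 triple: (3, 3, 'd')


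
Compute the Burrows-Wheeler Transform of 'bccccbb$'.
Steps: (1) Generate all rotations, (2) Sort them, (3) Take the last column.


Rotations (sorted):
  0: $bccccbb -> last char: b
  1: b$bccccb -> last char: b
  2: bb$bcccc -> last char: c
  3: bccccbb$ -> last char: $
  4: cbb$bccc -> last char: c
  5: ccbb$bcc -> last char: c
  6: cccbb$bc -> last char: c
  7: ccccbb$b -> last char: b


BWT = bbc$cccb


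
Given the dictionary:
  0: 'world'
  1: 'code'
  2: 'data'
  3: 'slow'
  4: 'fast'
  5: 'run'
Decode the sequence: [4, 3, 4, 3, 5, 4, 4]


Look up each index in the dictionary:
  4 -> 'fast'
  3 -> 'slow'
  4 -> 'fast'
  3 -> 'slow'
  5 -> 'run'
  4 -> 'fast'
  4 -> 'fast'

Decoded: "fast slow fast slow run fast fast"


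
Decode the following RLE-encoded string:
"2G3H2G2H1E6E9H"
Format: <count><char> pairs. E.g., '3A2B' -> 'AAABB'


Expanding each <count><char> pair:
  2G -> 'GG'
  3H -> 'HHH'
  2G -> 'GG'
  2H -> 'HH'
  1E -> 'E'
  6E -> 'EEEEEE'
  9H -> 'HHHHHHHHH'

Decoded = GGHHHGGHHEEEEEEEHHHHHHHHH


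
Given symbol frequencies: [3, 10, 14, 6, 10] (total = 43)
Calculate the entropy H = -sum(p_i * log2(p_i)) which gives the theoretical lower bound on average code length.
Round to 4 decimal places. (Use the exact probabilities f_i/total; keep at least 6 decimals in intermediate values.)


Per-symbol terms -p_i * log2(p_i) with p_i = f_i/43:
  p = 3/43 = 0.069767: log2(p) = -3.841302, -p*log2(p) = 0.267998
  p = 10/43 = 0.232558: log2(p) = -2.104337, -p*log2(p) = 0.489381
  p = 14/43 = 0.325581: log2(p) = -1.618910, -p*log2(p) = 0.527087
  p = 6/43 = 0.139535: log2(p) = -2.841302, -p*log2(p) = 0.396461
  p = 10/43 = 0.232558: log2(p) = -2.104337, -p*log2(p) = 0.489381
H = 0.267998 + 0.489381 + 0.527087 + 0.396461 + 0.489381 = 2.170308

H = 2.1703 bits/symbol


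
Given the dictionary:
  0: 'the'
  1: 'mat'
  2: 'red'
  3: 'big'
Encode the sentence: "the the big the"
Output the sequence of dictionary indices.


Look up each word in the dictionary:
  'the' -> 0
  'the' -> 0
  'big' -> 3
  'the' -> 0

Encoded: [0, 0, 3, 0]


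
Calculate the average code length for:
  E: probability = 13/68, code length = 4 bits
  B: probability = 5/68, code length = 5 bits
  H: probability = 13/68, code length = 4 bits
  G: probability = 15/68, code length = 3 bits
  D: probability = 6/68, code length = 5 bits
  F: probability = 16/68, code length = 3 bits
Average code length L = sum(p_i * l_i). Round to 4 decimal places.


Weighted contributions p_i * l_i:
  E: (13/68) * 4 = 52/68
  B: (5/68) * 5 = 25/68
  H: (13/68) * 4 = 52/68
  G: (15/68) * 3 = 45/68
  D: (6/68) * 5 = 30/68
  F: (16/68) * 3 = 48/68
Sum = (52 + 25 + 52 + 45 + 30 + 48)/68 = 252/68

L = 252/68 = 3.7059 bits/symbol


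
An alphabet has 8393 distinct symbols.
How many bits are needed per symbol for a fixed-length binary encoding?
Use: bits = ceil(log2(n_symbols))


log2(8393) = 13.035
Bracket: 2^13 = 8192 < 8393 <= 2^14 = 16384
So ceil(log2(8393)) = 14

bits = ceil(log2(8393)) = ceil(13.035) = 14 bits


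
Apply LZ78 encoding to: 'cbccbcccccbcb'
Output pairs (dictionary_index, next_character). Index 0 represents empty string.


LZ78 encoding steps:
Dictionary: {0: ''}
Step 1: w='' (idx 0), next='c' -> output (0, 'c'), add 'c' as idx 1
Step 2: w='' (idx 0), next='b' -> output (0, 'b'), add 'b' as idx 2
Step 3: w='c' (idx 1), next='c' -> output (1, 'c'), add 'cc' as idx 3
Step 4: w='b' (idx 2), next='c' -> output (2, 'c'), add 'bc' as idx 4
Step 5: w='cc' (idx 3), next='c' -> output (3, 'c'), add 'ccc' as idx 5
Step 6: w='c' (idx 1), next='b' -> output (1, 'b'), add 'cb' as idx 6
Step 7: w='cb' (idx 6), end of input -> output (6, '')


Encoded: [(0, 'c'), (0, 'b'), (1, 'c'), (2, 'c'), (3, 'c'), (1, 'b'), (6, '')]


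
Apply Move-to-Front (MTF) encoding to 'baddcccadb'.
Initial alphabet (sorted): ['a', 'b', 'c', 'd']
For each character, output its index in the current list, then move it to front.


MTF encoding:
'b': index 1 in ['a', 'b', 'c', 'd'] -> ['b', 'a', 'c', 'd']
'a': index 1 in ['b', 'a', 'c', 'd'] -> ['a', 'b', 'c', 'd']
'd': index 3 in ['a', 'b', 'c', 'd'] -> ['d', 'a', 'b', 'c']
'd': index 0 in ['d', 'a', 'b', 'c'] -> ['d', 'a', 'b', 'c']
'c': index 3 in ['d', 'a', 'b', 'c'] -> ['c', 'd', 'a', 'b']
'c': index 0 in ['c', 'd', 'a', 'b'] -> ['c', 'd', 'a', 'b']
'c': index 0 in ['c', 'd', 'a', 'b'] -> ['c', 'd', 'a', 'b']
'a': index 2 in ['c', 'd', 'a', 'b'] -> ['a', 'c', 'd', 'b']
'd': index 2 in ['a', 'c', 'd', 'b'] -> ['d', 'a', 'c', 'b']
'b': index 3 in ['d', 'a', 'c', 'b'] -> ['b', 'd', 'a', 'c']


Output: [1, 1, 3, 0, 3, 0, 0, 2, 2, 3]


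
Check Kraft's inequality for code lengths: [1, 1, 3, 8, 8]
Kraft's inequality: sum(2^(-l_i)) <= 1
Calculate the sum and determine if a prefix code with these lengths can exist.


Sum = 2^(-1) + 2^(-1) + 2^(-3) + 2^(-8) + 2^(-8)
    = 0.5 + 0.5 + 0.125 + 0.00390625 + 0.00390625
    = 290/256 = 1.1328125
Since 1.1328125 > 1, Kraft's inequality is NOT satisfied.
A prefix code with these lengths CANNOT exist.

Kraft sum = 1.1328125. Not satisfied.


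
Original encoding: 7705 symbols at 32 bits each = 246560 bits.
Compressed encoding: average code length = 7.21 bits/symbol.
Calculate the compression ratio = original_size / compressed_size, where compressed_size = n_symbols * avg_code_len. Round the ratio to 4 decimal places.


original_size = n_symbols * orig_bits = 7705 * 32 = 246560 bits
compressed_size = n_symbols * avg_code_len = 7705 * 7.21 = 55553.05 bits
ratio = original_size / compressed_size = 246560 / 55553.05 = 4.4383

Compression ratio = 4.4383


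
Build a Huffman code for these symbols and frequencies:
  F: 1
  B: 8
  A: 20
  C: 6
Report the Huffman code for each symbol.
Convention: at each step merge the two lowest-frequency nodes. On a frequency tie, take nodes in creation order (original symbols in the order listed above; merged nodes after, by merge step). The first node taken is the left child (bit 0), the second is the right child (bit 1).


Huffman tree construction:
Step 1: Merge F(1) + C(6) = 7
Step 2: Merge (F+C)(7) + B(8) = 15
Step 3: Merge ((F+C)+B)(15) + A(20) = 35
Read each symbol's code off the tree from the root (left child = 0, right child = 1).

Codes:
  F: 000 (length 3)
  B: 01 (length 2)
  A: 1 (length 1)
  C: 001 (length 3)
Average code length: 57/35 = 1.6286 bits/symbol


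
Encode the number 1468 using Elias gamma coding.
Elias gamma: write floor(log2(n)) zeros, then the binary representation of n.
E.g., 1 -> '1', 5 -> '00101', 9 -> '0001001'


num_bits = floor(log2(1468)) + 1 = 11
leading_zeros = num_bits - 1 = 10
binary(1468) = 10110111100

Elias gamma(1468) = '0000000000' + '10110111100' = 000000000010110111100 (21 bits)


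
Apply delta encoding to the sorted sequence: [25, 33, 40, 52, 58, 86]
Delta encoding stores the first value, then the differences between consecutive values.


First value: 25
Deltas:
  33 - 25 = 8
  40 - 33 = 7
  52 - 40 = 12
  58 - 52 = 6
  86 - 58 = 28


Delta encoded: [25, 8, 7, 12, 6, 28]


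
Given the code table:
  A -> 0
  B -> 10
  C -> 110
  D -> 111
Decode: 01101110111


Decoding:
0 -> A
110 -> C
111 -> D
0 -> A
111 -> D


Result: ACDAD


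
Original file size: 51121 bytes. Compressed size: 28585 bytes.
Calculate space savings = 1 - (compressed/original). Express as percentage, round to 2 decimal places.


ratio = compressed/original = 28585/51121 = 0.559164
savings = 1 - ratio = 1 - 0.559164 = 0.440836
as a percentage: 0.440836 * 100 = 44.08%

Space savings = 1 - 28585/51121 = 44.08%


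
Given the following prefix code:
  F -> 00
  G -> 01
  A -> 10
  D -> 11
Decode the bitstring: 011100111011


Decoding step by step:
Bits 01 -> G
Bits 11 -> D
Bits 00 -> F
Bits 11 -> D
Bits 10 -> A
Bits 11 -> D


Decoded message: GDFDAD


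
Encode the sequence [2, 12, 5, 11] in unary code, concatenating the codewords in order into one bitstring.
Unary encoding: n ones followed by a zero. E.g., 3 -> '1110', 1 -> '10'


Encode each number as n ones followed by a terminating 0:
  2 -> 110 (3 bits)
  12 -> 1111111111110 (13 bits)
  5 -> 111110 (6 bits)
  11 -> 111111111110 (12 bits)
Total length = 3 + 13 + 6 + 12 = 34 bits.

Unary([2, 12, 5, 11]) = 1101111111111110111110111111111110 (34 bits)


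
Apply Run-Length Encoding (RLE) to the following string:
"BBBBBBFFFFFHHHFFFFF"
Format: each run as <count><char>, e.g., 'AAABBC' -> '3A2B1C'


Scanning runs left to right:
  i=0: run of 'B' x 6 -> '6B'
  i=6: run of 'F' x 5 -> '5F'
  i=11: run of 'H' x 3 -> '3H'
  i=14: run of 'F' x 5 -> '5F'

RLE = 6B5F3H5F


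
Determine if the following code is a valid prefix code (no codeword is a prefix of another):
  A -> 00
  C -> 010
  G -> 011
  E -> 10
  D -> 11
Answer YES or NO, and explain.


Checking each pair (does one codeword prefix another?):
  A='00' vs C='010': no prefix
  A='00' vs G='011': no prefix
  A='00' vs E='10': no prefix
  A='00' vs D='11': no prefix
  C='010' vs A='00': no prefix
  C='010' vs G='011': no prefix
  C='010' vs E='10': no prefix
  C='010' vs D='11': no prefix
  G='011' vs A='00': no prefix
  G='011' vs C='010': no prefix
  G='011' vs E='10': no prefix
  G='011' vs D='11': no prefix
  E='10' vs A='00': no prefix
  E='10' vs C='010': no prefix
  E='10' vs G='011': no prefix
  E='10' vs D='11': no prefix
  D='11' vs A='00': no prefix
  D='11' vs C='010': no prefix
  D='11' vs G='011': no prefix
  D='11' vs E='10': no prefix
No violation found over all pairs.

YES -- this is a valid prefix code. No codeword is a prefix of any other codeword.


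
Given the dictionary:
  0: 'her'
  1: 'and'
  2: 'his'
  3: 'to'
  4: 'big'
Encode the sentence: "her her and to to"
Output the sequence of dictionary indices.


Look up each word in the dictionary:
  'her' -> 0
  'her' -> 0
  'and' -> 1
  'to' -> 3
  'to' -> 3

Encoded: [0, 0, 1, 3, 3]


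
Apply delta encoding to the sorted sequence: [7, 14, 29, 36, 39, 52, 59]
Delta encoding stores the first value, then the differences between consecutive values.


First value: 7
Deltas:
  14 - 7 = 7
  29 - 14 = 15
  36 - 29 = 7
  39 - 36 = 3
  52 - 39 = 13
  59 - 52 = 7


Delta encoded: [7, 7, 15, 7, 3, 13, 7]


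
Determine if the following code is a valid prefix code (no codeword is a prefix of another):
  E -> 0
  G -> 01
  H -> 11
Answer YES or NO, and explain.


Checking each pair (does one codeword prefix another?):
  E='0' vs G='01': prefix -- VIOLATION

NO -- this is NOT a valid prefix code. E (0) is a prefix of G (01).


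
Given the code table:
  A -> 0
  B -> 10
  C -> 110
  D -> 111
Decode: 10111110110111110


Decoding:
10 -> B
111 -> D
110 -> C
110 -> C
111 -> D
110 -> C


Result: BDCCDC


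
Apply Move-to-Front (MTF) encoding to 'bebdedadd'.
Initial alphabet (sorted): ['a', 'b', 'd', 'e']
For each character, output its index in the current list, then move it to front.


MTF encoding:
'b': index 1 in ['a', 'b', 'd', 'e'] -> ['b', 'a', 'd', 'e']
'e': index 3 in ['b', 'a', 'd', 'e'] -> ['e', 'b', 'a', 'd']
'b': index 1 in ['e', 'b', 'a', 'd'] -> ['b', 'e', 'a', 'd']
'd': index 3 in ['b', 'e', 'a', 'd'] -> ['d', 'b', 'e', 'a']
'e': index 2 in ['d', 'b', 'e', 'a'] -> ['e', 'd', 'b', 'a']
'd': index 1 in ['e', 'd', 'b', 'a'] -> ['d', 'e', 'b', 'a']
'a': index 3 in ['d', 'e', 'b', 'a'] -> ['a', 'd', 'e', 'b']
'd': index 1 in ['a', 'd', 'e', 'b'] -> ['d', 'a', 'e', 'b']
'd': index 0 in ['d', 'a', 'e', 'b'] -> ['d', 'a', 'e', 'b']


Output: [1, 3, 1, 3, 2, 1, 3, 1, 0]


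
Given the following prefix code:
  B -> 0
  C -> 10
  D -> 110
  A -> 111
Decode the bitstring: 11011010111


Decoding step by step:
Bits 110 -> D
Bits 110 -> D
Bits 10 -> C
Bits 111 -> A


Decoded message: DDCA


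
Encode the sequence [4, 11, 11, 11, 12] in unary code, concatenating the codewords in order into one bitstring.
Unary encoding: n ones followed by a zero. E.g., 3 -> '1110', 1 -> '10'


Encode each number as n ones followed by a terminating 0:
  4 -> 11110 (5 bits)
  11 -> 111111111110 (12 bits)
  11 -> 111111111110 (12 bits)
  11 -> 111111111110 (12 bits)
  12 -> 1111111111110 (13 bits)
Total length = 5 + 12 + 12 + 12 + 13 = 54 bits.

Unary([4, 11, 11, 11, 12]) = 111101111111111101111111111101111111111101111111111110 (54 bits)


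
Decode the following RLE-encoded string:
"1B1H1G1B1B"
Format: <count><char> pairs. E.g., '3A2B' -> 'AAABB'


Expanding each <count><char> pair:
  1B -> 'B'
  1H -> 'H'
  1G -> 'G'
  1B -> 'B'
  1B -> 'B'

Decoded = BHGBB


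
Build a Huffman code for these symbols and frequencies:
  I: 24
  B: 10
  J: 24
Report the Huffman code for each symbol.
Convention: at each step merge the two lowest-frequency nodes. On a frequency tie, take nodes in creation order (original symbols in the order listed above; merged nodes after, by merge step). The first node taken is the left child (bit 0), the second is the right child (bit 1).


Huffman tree construction:
Step 1: Merge B(10) + I(24) = 34
Step 2: Merge J(24) + (B+I)(34) = 58
Read each symbol's code off the tree from the root (left child = 0, right child = 1).

Codes:
  I: 11 (length 2)
  B: 10 (length 2)
  J: 0 (length 1)
Average code length: 92/58 = 1.5862 bits/symbol


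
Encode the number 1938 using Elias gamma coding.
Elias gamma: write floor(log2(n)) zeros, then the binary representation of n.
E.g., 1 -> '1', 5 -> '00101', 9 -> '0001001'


num_bits = floor(log2(1938)) + 1 = 11
leading_zeros = num_bits - 1 = 10
binary(1938) = 11110010010

Elias gamma(1938) = '0000000000' + '11110010010' = 000000000011110010010 (21 bits)


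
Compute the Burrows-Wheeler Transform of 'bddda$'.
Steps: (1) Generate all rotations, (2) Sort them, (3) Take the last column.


Rotations (sorted):
  0: $bddda -> last char: a
  1: a$bddd -> last char: d
  2: bddda$ -> last char: $
  3: da$bdd -> last char: d
  4: dda$bd -> last char: d
  5: ddda$b -> last char: b


BWT = ad$ddb


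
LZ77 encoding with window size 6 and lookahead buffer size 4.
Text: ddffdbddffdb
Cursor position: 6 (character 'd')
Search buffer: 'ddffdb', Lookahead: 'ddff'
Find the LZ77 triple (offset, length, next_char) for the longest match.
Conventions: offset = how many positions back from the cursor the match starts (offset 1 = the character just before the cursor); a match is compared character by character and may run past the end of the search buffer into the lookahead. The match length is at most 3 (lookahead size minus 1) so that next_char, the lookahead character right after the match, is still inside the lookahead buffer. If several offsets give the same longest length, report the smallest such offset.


Try each offset into the search buffer:
  offset=1 (pos 5, char 'b'): match length 0
  offset=2 (pos 4, char 'd'): match length 1
  offset=3 (pos 3, char 'f'): match length 0
  offset=4 (pos 2, char 'f'): match length 0
  offset=5 (pos 1, char 'd'): match length 1
  offset=6 (pos 0, char 'd'): match length 3
Longest match has length 3 at offset 6.
next_char = character at position 6 + 3 = 9 -> 'f'

Best match: offset=6, length=3 (matching 'ddf' starting at position 0)
LZ77 triple: (6, 3, 'f')


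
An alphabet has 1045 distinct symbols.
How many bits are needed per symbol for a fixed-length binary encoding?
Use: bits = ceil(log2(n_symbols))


log2(1045) = 10.0293
Bracket: 2^10 = 1024 < 1045 <= 2^11 = 2048
So ceil(log2(1045)) = 11

bits = ceil(log2(1045)) = ceil(10.0293) = 11 bits


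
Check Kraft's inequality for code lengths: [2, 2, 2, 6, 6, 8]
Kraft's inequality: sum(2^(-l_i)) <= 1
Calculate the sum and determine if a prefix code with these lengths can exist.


Sum = 2^(-2) + 2^(-2) + 2^(-2) + 2^(-6) + 2^(-6) + 2^(-8)
    = 0.25 + 0.25 + 0.25 + 0.015625 + 0.015625 + 0.00390625
    = 201/256 = 0.78515625
Since 0.78515625 <= 1, Kraft's inequality IS satisfied.
A prefix code with these lengths CAN exist.

Kraft sum = 0.78515625. Satisfied.


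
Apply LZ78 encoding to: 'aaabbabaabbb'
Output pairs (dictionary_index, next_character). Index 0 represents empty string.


LZ78 encoding steps:
Dictionary: {0: ''}
Step 1: w='' (idx 0), next='a' -> output (0, 'a'), add 'a' as idx 1
Step 2: w='a' (idx 1), next='a' -> output (1, 'a'), add 'aa' as idx 2
Step 3: w='' (idx 0), next='b' -> output (0, 'b'), add 'b' as idx 3
Step 4: w='b' (idx 3), next='a' -> output (3, 'a'), add 'ba' as idx 4
Step 5: w='ba' (idx 4), next='a' -> output (4, 'a'), add 'baa' as idx 5
Step 6: w='b' (idx 3), next='b' -> output (3, 'b'), add 'bb' as idx 6
Step 7: w='b' (idx 3), end of input -> output (3, '')


Encoded: [(0, 'a'), (1, 'a'), (0, 'b'), (3, 'a'), (4, 'a'), (3, 'b'), (3, '')]


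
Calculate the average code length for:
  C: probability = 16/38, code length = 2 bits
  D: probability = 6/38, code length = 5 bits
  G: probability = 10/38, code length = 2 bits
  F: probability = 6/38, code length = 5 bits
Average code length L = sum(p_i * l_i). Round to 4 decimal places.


Weighted contributions p_i * l_i:
  C: (16/38) * 2 = 32/38
  D: (6/38) * 5 = 30/38
  G: (10/38) * 2 = 20/38
  F: (6/38) * 5 = 30/38
Sum = (32 + 30 + 20 + 30)/38 = 112/38

L = 112/38 = 2.9474 bits/symbol


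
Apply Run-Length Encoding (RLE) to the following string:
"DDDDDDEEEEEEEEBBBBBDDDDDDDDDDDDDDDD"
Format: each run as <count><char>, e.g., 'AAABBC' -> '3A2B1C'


Scanning runs left to right:
  i=0: run of 'D' x 6 -> '6D'
  i=6: run of 'E' x 8 -> '8E'
  i=14: run of 'B' x 5 -> '5B'
  i=19: run of 'D' x 16 -> '16D'

RLE = 6D8E5B16D


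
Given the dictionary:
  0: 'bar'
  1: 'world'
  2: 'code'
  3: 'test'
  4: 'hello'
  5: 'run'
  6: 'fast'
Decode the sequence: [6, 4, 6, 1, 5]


Look up each index in the dictionary:
  6 -> 'fast'
  4 -> 'hello'
  6 -> 'fast'
  1 -> 'world'
  5 -> 'run'

Decoded: "fast hello fast world run"


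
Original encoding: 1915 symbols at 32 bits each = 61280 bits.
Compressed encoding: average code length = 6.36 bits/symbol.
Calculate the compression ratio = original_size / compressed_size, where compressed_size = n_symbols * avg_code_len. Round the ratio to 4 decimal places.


original_size = n_symbols * orig_bits = 1915 * 32 = 61280 bits
compressed_size = n_symbols * avg_code_len = 1915 * 6.36 = 12179.4 bits
ratio = original_size / compressed_size = 61280 / 12179.4 = 5.0314

Compression ratio = 5.0314


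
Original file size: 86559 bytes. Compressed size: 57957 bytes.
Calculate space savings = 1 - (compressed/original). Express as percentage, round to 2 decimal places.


ratio = compressed/original = 57957/86559 = 0.669566
savings = 1 - ratio = 1 - 0.669566 = 0.330434
as a percentage: 0.330434 * 100 = 33.04%

Space savings = 1 - 57957/86559 = 33.04%


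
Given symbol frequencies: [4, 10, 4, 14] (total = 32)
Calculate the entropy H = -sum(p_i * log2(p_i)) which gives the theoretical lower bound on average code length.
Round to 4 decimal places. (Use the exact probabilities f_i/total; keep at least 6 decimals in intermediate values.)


Per-symbol terms -p_i * log2(p_i) with p_i = f_i/32:
  p = 4/32 = 0.125000: log2(p) = -3.000000, -p*log2(p) = 0.375000
  p = 10/32 = 0.312500: log2(p) = -1.678072, -p*log2(p) = 0.524397
  p = 4/32 = 0.125000: log2(p) = -3.000000, -p*log2(p) = 0.375000
  p = 14/32 = 0.437500: log2(p) = -1.192645, -p*log2(p) = 0.521782
H = 0.375000 + 0.524397 + 0.375000 + 0.521782 = 1.796179

H = 1.7962 bits/symbol
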